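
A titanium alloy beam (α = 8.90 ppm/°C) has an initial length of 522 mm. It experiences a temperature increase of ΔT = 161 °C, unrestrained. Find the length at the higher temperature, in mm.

522.75 mm

ΔL = α·L₀·ΔT = 8.90×10⁻⁶ × 522 mm × 161.0 K = 0.748 mm.
L = L₀ + ΔL = 522 + 0.748 = 522.75 mm.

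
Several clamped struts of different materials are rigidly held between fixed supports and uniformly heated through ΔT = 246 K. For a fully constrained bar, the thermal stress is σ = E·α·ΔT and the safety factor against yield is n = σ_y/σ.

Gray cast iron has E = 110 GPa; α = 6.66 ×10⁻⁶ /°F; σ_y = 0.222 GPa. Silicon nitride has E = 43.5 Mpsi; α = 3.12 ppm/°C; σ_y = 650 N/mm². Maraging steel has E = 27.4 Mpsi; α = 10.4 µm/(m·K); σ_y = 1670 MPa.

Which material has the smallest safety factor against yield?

Converting E to GPa, α to ×10⁻⁶/K, σ_y to MPa, then σ and n for each:
  gray cast iron: E = 110.0, α = 12.0, σ_y = 222.0 → σ = 324 MPa, n = 0.684
  silicon nitride: E = 299.9, α = 3.12, σ_y = 650.0 → σ = 230 MPa, n = 2.82
  maraging steel: E = 188.9, α = 10.4, σ_y = 1670 → σ = 483 MPa, n = 3.46
The minimum is gray cast iron at n = 0.684.

gray cast iron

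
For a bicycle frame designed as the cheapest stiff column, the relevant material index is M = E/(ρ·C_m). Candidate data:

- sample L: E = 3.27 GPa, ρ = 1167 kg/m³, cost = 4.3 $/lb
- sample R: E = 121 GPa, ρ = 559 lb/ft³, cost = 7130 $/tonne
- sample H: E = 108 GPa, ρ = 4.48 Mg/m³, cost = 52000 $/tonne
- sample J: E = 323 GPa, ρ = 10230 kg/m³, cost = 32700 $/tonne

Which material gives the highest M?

Convert each candidate to consistent units, then evaluate M:
  sample L: E = 3.270 GPa, ρ = 1167 kg/m³, cost = 9.480 $/kg
  sample R: E = 121.0 GPa, ρ = 8954 kg/m³, cost = 7.130 $/kg
  sample H: E = 108.0 GPa, ρ = 4480 kg/m³, cost = 52.00 $/kg
  sample J: E = 323.0 GPa, ρ = 10230 kg/m³, cost = 32.70 $/kg
  sample R: M = 1.90 MN·m per $
  sample J: M = 0.966 MN·m per $
  sample H: M = 0.464 MN·m per $
  sample L: M = 0.296 MN·m per $
The maximum is for sample R.

sample R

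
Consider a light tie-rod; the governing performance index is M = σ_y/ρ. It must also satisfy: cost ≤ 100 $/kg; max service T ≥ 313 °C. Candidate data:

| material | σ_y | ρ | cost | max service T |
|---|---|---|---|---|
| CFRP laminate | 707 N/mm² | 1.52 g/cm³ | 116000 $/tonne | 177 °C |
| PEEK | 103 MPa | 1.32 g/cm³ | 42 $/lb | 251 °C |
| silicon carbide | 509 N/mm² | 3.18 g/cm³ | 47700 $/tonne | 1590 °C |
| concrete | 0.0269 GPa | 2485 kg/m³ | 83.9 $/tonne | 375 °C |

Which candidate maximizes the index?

Screen on constraints: cost ≤ 100 $/kg; max service T ≥ 313 °C. Survivors: silicon carbide, concrete.
After converting to SI:
  silicon carbide: σ_y = 509.0 MPa, ρ = 3180 kg/m³
  concrete: σ_y = 26.90 MPa, ρ = 2485 kg/m³
  silicon carbide: M = 160 kN·m/kg
  concrete: M = 10.8 kN·m/kg
Highest index: silicon carbide.

silicon carbide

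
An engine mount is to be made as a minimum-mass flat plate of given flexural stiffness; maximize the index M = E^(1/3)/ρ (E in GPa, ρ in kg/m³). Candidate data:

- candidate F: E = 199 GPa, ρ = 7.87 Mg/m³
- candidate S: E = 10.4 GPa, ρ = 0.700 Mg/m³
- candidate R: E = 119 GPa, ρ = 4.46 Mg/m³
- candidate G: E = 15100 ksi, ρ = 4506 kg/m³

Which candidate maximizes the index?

candidate S

After converting to SI:
  candidate F: E = 199.0 GPa, ρ = 7870 kg/m³
  candidate S: E = 10.40 GPa, ρ = 700.0 kg/m³
  candidate R: E = 119.0 GPa, ρ = 4460 kg/m³
  candidate G: E = 104.1 GPa, ρ = 4506 kg/m³
  candidate S: M = 3.12×10⁻³
  candidate R: M = 1.10×10⁻³
  candidate G: M = 1.04×10⁻³
  candidate F: M = 0.742×10⁻³
The maximum is for candidate S.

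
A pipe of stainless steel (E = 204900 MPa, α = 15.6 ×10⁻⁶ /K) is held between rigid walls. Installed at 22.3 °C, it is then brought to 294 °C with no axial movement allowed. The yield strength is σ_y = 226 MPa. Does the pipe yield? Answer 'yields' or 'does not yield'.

E = 204900 MPa = 204.9 GPa.
ΔT = 271.7 K. Constrained thermal stress σ = E·α·ΔT = 204.9×10³ MPa × 15.6×10⁻⁶ × 271.7 = 868 MPa (compressive).
Compare to σ_y = 226 MPa: σ ≥ σ_y, so it yields.

yields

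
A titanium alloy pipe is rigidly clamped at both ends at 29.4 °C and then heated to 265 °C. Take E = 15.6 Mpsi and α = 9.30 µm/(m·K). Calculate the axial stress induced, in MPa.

236 MPa

E = 15.6 Mpsi = 107.6 GPa.
ΔT = 235.6 K. Constrained thermal stress σ = E·α·ΔT = 107.6×10³ MPa × 9.30×10⁻⁶ × 235.6 = 236 MPa (compressive).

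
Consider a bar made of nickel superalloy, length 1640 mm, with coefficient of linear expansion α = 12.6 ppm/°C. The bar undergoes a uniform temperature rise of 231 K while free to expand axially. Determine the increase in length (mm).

4.77 mm

ΔL = α·L₀·ΔT = 12.6×10⁻⁶ × 1640 mm × 231.0 K = 4.77 mm.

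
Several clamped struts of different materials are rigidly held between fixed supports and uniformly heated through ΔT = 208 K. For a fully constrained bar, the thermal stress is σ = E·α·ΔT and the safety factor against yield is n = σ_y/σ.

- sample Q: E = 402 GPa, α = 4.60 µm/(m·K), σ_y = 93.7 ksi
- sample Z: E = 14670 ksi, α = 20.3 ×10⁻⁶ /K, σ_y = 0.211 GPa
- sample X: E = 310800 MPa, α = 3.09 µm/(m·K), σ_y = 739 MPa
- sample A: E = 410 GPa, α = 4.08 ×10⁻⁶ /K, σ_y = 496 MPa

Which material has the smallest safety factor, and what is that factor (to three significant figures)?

sample Z, n = 0.494

With everything in SI (GPa, ×10⁻⁶/K, MPa):
  sample Q: E = 402.0, α = 4.60, σ_y = 646.0 → σ = 385 MPa, n = 1.68
  sample Z: E = 101.1, α = 20.3, σ_y = 211.0 → σ = 427 MPa, n = 0.494
  sample X: E = 310.8, α = 3.09, σ_y = 739.0 → σ = 200 MPa, n = 3.70
  sample A: E = 410.0, α = 4.08, σ_y = 496.0 → σ = 348 MPa, n = 1.43
The minimum is sample Z at n = 0.494.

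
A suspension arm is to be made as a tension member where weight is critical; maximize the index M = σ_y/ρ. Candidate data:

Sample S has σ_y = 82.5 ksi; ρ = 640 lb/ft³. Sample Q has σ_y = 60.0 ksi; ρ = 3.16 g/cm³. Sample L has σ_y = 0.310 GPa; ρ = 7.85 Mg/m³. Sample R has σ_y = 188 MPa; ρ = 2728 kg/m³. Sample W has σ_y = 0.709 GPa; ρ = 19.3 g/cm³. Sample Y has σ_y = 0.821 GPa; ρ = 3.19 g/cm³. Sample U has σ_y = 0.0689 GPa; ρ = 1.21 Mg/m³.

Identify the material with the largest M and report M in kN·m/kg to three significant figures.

sample Y, M = 257 kN·m/kg

Putting every candidate on a common basis:
  sample S: σ_y = 568.8 MPa, ρ = 10250 kg/m³
  sample Q: σ_y = 413.7 MPa, ρ = 3160 kg/m³
  sample L: σ_y = 310.0 MPa, ρ = 7850 kg/m³
  sample R: σ_y = 188.0 MPa, ρ = 2728 kg/m³
  sample W: σ_y = 709.0 MPa, ρ = 19300 kg/m³
  sample Y: σ_y = 821.0 MPa, ρ = 3190 kg/m³
  sample U: σ_y = 68.90 MPa, ρ = 1210 kg/m³
  sample Y: M = 257 kN·m/kg
  sample Q: M = 131 kN·m/kg
  sample R: M = 68.9 kN·m/kg
  sample U: M = 56.9 kN·m/kg
  sample S: M = 55.5 kN·m/kg
  sample L: M = 39.5 kN·m/kg
  sample W: M = 36.7 kN·m/kg
Sample Y has the largest M.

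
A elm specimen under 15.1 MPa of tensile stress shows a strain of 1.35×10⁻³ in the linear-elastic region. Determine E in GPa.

11.2 GPa

E = σ/ε = 15.1 MPa / 1.35×10⁻³ = 11190 MPa = 11.2 GPa.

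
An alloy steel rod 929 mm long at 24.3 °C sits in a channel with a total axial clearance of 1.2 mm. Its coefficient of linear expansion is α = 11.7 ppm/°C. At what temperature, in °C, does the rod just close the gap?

α·L₀·ΔT = 1.2 mm ⇒ ΔT = 1.2 / (11.7×10⁻⁶ × 929.0) = 110.4 K.
T = 24.3 + 110.4 = 134.7 °C.

135 °C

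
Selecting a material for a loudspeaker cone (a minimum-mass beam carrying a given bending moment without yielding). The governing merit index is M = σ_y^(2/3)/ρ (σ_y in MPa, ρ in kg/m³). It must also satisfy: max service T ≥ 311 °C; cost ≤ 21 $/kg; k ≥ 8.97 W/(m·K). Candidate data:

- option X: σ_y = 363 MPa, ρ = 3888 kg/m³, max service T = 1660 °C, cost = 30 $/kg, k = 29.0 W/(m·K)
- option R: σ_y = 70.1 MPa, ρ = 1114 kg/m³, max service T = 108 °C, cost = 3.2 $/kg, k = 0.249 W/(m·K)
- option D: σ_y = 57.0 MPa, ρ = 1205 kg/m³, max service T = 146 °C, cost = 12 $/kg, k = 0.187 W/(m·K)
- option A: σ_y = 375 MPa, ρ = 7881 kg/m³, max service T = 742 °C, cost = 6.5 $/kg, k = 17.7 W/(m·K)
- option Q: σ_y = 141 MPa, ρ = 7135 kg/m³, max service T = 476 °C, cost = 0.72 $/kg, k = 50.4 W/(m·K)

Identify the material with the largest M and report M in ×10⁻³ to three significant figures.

Screen on constraints: max service T ≥ 311 °C; cost ≤ 21 $/kg; k ≥ 8.97 W/(m·K). Survivors: option A, option Q.
Per-candidate index values:
  option A: M = 6.60×10⁻³
  option Q: M = 3.80×10⁻³
Highest index: option A.

option A, M = 6.60×10⁻³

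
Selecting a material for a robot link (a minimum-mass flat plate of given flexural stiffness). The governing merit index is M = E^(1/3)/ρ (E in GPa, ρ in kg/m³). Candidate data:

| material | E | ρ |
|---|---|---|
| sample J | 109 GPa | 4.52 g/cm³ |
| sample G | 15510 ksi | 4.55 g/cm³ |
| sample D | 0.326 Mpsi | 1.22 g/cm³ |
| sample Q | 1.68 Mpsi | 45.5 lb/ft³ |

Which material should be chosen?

Normalizing units and computing the index:
  sample J: E = 109.0 GPa, ρ = 4520 kg/m³
  sample G: E = 106.9 GPa, ρ = 4550 kg/m³
  sample D: E = 2.248 GPa, ρ = 1220 kg/m³
  sample Q: E = 11.58 GPa, ρ = 728.8 kg/m³
  sample Q: M = 3.10×10⁻³
  sample D: M = 1.07×10⁻³
  sample J: M = 1.06×10⁻³
  sample G: M = 1.04×10⁻³
Sample Q ranks first.

sample Q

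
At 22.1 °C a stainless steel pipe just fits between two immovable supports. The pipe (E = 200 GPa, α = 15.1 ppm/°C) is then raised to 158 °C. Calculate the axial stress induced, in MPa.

410 MPa

ΔT = 135.9 K. Constrained thermal stress σ = E·α·ΔT = 200.0×10³ MPa × 15.1×10⁻⁶ × 135.9 = 410 MPa (compressive).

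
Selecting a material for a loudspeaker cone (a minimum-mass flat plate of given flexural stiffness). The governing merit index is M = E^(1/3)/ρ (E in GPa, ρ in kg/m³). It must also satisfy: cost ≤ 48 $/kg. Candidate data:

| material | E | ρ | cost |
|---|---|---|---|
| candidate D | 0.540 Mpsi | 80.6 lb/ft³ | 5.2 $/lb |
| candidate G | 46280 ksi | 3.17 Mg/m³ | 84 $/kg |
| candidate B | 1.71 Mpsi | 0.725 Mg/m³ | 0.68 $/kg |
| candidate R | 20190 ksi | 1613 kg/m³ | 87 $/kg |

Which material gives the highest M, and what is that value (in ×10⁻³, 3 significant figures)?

Screen on constraints: cost ≤ 48 $/kg. Survivors: candidate D, candidate B.
Putting every candidate on a common basis:
  candidate D: E = 3.723 GPa, ρ = 1291 kg/m³
  candidate B: E = 11.79 GPa, ρ = 725.0 kg/m³
  candidate B: M = 3.14×10⁻³
  candidate D: M = 1.20×10⁻³
The maximum is for candidate B.

candidate B, M = 3.14×10⁻³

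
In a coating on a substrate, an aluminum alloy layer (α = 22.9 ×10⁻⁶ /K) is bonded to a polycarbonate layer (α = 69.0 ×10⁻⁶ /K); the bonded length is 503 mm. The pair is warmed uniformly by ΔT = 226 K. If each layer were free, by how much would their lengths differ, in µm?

Δα = |22.9 − 69.0|×10⁻⁶/K = 46.1×10⁻⁶/K.
ΔL_mismatch = Δα·L·ΔT = 46.1×10⁻⁶ × 503.0 mm × 226.0 K = 5240 µm.

5240 µm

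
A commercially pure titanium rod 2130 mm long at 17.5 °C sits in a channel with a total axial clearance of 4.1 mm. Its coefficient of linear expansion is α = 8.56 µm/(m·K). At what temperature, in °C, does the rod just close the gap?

α·L₀·ΔT = 4.1 mm ⇒ ΔT = 4.1 / (8.56×10⁻⁶ × 2130.0) = 224.9 K.
T = 17.5 + 224.9 = 242.4 °C.

242 °C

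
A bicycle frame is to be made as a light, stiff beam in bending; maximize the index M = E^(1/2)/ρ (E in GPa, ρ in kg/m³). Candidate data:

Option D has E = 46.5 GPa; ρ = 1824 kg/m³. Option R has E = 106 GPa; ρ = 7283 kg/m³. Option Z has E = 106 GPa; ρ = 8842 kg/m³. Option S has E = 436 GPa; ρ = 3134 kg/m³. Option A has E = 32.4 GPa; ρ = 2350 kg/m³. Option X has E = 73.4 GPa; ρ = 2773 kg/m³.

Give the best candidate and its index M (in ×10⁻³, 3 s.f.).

option S, M = 6.66×10⁻³

Per-candidate index values:
  option S: M = 6.66×10⁻³
  option D: M = 3.74×10⁻³
  option X: M = 3.09×10⁻³
  option A: M = 2.42×10⁻³
  option R: M = 1.41×10⁻³
  option Z: M = 1.16×10⁻³
Highest index: option S.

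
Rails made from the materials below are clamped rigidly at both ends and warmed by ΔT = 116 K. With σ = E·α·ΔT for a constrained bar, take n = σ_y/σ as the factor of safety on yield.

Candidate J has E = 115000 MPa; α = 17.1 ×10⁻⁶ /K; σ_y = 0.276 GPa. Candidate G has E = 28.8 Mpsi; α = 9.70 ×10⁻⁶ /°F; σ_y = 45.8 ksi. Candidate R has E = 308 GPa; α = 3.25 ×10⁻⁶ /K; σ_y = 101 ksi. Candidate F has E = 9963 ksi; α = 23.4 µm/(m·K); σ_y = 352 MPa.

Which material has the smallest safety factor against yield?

candidate G

Converting E to GPa, α to ×10⁻⁶/K, σ_y to MPa, then σ and n for each:
  candidate J: E = 115.0, α = 17.1, σ_y = 276.0 → σ = 228 MPa, n = 1.21
  candidate G: E = 198.6, α = 17.5, σ_y = 315.8 → σ = 402 MPa, n = 0.785
  candidate R: E = 308.0, α = 3.25, σ_y = 696.4 → σ = 116 MPa, n = 6.00
  candidate F: E = 68.69, α = 23.4, σ_y = 352.0 → σ = 186 MPa, n = 1.89
Smallest n: candidate G with n = 0.785.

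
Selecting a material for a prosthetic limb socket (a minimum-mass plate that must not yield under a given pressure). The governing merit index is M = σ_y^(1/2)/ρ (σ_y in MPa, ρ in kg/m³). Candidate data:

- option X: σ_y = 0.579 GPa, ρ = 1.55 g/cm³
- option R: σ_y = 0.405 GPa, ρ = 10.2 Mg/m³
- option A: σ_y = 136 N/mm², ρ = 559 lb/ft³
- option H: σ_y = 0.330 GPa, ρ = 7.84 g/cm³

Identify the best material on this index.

option X

In SI units:
  option X: σ_y = 579.0 MPa, ρ = 1550 kg/m³
  option R: σ_y = 405.0 MPa, ρ = 10200 kg/m³
  option A: σ_y = 136.0 MPa, ρ = 8954 kg/m³
  option H: σ_y = 330.0 MPa, ρ = 7840 kg/m³
  option X: M = 15.5×10⁻³
  option H: M = 2.32×10⁻³
  option R: M = 1.97×10⁻³
  option A: M = 1.30×10⁻³
The maximum is for option X.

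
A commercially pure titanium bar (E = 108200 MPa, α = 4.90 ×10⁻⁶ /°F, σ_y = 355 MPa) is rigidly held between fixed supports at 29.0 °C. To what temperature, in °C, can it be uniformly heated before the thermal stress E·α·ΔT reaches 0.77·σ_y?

E = 108200 MPa = 108.2 GPa.
α = 4.90×10⁻⁶/°F × 9/5 = 8.82×10⁻⁶/K.
E·α·ΔT = 273.4 MPa ⇒ ΔT = 273.4 / (108.2×10³ × 8.82×10⁻⁶) = 286.4 K.
T = 29.0 + 286.4 = 315.4 °C.

315 °C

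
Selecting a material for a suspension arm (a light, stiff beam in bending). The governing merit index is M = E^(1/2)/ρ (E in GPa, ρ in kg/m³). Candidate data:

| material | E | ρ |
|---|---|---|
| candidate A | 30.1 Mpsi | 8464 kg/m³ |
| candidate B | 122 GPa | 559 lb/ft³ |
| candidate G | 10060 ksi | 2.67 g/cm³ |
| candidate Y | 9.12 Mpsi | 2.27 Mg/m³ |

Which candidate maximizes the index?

Putting every candidate on a common basis:
  candidate A: E = 207.5 GPa, ρ = 8464 kg/m³
  candidate B: E = 122.0 GPa, ρ = 8954 kg/m³
  candidate G: E = 69.36 GPa, ρ = 2670 kg/m³
  candidate Y: E = 62.88 GPa, ρ = 2270 kg/m³
  candidate Y: M = 3.49×10⁻³
  candidate G: M = 3.12×10⁻³
  candidate A: M = 1.70×10⁻³
  candidate B: M = 1.23×10⁻³
Candidate Y ranks first.

candidate Y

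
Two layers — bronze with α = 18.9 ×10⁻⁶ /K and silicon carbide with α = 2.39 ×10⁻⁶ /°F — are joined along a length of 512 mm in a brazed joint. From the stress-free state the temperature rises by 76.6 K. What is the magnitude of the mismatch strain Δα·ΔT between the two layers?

silicon carbide: α = 2.39×10⁻⁶/°F × 9/5 = 4.30×10⁻⁶/K.
Δα = |18.9 − 4.30|×10⁻⁶/K = 14.6×10⁻⁶/K.
Mismatch strain = Δα·ΔT = 14.6×10⁻⁶ × 76.6 = 1.12×10⁻³.

1.12×10⁻³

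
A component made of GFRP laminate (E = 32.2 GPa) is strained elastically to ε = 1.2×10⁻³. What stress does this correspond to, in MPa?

38.6 MPa

σ = E·ε = 32200 MPa × 1.2×10⁻³ = 38.6 MPa.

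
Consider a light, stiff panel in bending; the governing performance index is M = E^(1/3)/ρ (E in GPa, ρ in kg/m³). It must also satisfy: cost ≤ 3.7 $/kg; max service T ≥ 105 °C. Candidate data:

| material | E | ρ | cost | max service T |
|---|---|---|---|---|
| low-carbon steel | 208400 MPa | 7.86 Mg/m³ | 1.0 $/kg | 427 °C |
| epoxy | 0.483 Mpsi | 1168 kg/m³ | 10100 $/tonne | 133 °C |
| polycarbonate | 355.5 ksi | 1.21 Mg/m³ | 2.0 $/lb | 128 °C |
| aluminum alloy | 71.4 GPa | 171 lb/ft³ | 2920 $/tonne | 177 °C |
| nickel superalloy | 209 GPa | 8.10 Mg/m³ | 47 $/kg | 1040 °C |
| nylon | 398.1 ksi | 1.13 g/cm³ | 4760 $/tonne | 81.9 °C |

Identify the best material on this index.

aluminum alloy

Screen on constraints: cost ≤ 3.7 $/kg; max service T ≥ 105 °C. Survivors: low-carbon steel, aluminum alloy.
After converting to SI:
  low-carbon steel: E = 208.4 GPa, ρ = 7860 kg/m³
  aluminum alloy: E = 71.40 GPa, ρ = 2739 kg/m³
  aluminum alloy: M = 1.51×10⁻³
  low-carbon steel: M = 0.754×10⁻³
Aluminum alloy ranks first.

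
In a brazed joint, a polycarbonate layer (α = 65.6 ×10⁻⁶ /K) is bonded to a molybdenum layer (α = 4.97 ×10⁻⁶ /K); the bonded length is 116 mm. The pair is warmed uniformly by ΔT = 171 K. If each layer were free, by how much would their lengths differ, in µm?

Δα = |65.6 − 4.97|×10⁻⁶/K = 60.6×10⁻⁶/K.
ΔL_mismatch = Δα·L·ΔT = 60.6×10⁻⁶ × 116.0 mm × 171.0 K = 1200 µm.

1200 µm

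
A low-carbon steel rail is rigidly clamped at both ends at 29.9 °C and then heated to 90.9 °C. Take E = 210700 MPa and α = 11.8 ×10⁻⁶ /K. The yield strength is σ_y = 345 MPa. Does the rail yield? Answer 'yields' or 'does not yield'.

E = 210700 MPa = 210.7 GPa.
ΔT = 61.00 K. Constrained thermal stress σ = E·α·ΔT = 210.7×10³ MPa × 11.8×10⁻⁶ × 61.00 = 152 MPa (compressive).
Compare to σ_y = 345 MPa: σ < σ_y, so it does not yield.

does not yield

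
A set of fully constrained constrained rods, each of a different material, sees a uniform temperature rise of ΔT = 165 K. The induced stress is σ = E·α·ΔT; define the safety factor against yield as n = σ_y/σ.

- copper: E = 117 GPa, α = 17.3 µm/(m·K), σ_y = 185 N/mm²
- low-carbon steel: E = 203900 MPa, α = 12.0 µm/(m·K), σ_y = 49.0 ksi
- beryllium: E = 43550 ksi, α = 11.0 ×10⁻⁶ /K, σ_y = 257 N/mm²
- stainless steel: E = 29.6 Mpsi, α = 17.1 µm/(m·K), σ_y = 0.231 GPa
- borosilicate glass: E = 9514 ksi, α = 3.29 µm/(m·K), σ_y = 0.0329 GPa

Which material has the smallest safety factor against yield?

stainless steel

Converting E to GPa, α to ×10⁻⁶/K, σ_y to MPa, then σ and n for each:
  copper: E = 117.0, α = 17.3, σ_y = 185.0 → σ = 334 MPa, n = 0.554
  low-carbon steel: E = 203.9, α = 12.0, σ_y = 337.8 → σ = 404 MPa, n = 0.837
  beryllium: E = 300.3, α = 11.0, σ_y = 257.0 → σ = 545 MPa, n = 0.472
  stainless steel: E = 204.1, α = 17.1, σ_y = 231.0 → σ = 576 MPa, n = 0.401
  borosilicate glass: E = 65.60, α = 3.29, σ_y = 32.90 → σ = 35.6 MPa, n = 0.924
Smallest n: stainless steel with n = 0.401.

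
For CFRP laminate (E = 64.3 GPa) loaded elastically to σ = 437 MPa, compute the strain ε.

ε = σ/E = 437 / 64300 = 6.80×10⁻³.

6.80×10⁻³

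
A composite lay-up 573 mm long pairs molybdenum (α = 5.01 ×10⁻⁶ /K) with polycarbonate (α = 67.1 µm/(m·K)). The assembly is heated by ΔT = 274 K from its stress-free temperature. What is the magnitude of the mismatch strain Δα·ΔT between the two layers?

Δα = |5.01 − 67.1|×10⁻⁶/K = 62.1×10⁻⁶/K.
Mismatch strain = Δα·ΔT = 62.1×10⁻⁶ × 274.0 = 0.0170.

0.0170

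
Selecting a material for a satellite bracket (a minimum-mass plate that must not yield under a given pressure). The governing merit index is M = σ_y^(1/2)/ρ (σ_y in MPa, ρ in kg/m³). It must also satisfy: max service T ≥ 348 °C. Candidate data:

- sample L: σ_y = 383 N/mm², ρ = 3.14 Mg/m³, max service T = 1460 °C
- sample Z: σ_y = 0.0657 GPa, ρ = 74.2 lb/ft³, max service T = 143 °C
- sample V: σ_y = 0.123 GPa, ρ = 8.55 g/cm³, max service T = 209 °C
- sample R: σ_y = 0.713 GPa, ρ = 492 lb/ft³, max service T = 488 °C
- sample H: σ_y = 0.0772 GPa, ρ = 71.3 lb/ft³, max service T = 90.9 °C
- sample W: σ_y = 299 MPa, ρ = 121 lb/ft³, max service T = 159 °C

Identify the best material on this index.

sample L

Screen on constraints: max service T ≥ 348 °C. Survivors: sample L, sample R.
In SI units:
  sample L: σ_y = 383.0 MPa, ρ = 3140 kg/m³
  sample R: σ_y = 713.0 MPa, ρ = 7881 kg/m³
  sample L: M = 6.23×10⁻³
  sample R: M = 3.39×10⁻³
Highest index: sample L.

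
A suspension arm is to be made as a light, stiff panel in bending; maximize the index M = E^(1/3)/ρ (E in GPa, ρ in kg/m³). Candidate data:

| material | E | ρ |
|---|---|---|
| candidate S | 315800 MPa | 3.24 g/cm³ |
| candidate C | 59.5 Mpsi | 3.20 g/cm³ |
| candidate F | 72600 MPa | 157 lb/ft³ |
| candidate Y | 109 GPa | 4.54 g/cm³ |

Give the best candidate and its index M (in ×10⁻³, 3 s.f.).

candidate C, M = 2.32×10⁻³

Normalizing units and computing the index:
  candidate S: E = 315.8 GPa, ρ = 3240 kg/m³
  candidate C: E = 410.2 GPa, ρ = 3200 kg/m³
  candidate F: E = 72.60 GPa, ρ = 2515 kg/m³
  candidate Y: E = 109.0 GPa, ρ = 4540 kg/m³
  candidate C: M = 2.32×10⁻³
  candidate S: M = 2.10×10⁻³
  candidate F: M = 1.66×10⁻³
  candidate Y: M = 1.05×10⁻³
Candidate C ranks first.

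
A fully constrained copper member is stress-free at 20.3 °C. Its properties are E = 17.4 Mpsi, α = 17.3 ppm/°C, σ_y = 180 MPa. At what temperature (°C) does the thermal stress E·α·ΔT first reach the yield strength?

107 °C

E = 17.4 Mpsi = 120.0 GPa.
E·α·ΔT = 180.0 MPa ⇒ ΔT = 180.0 / (120.0×10³ × 17.3×10⁻⁶) = 86.73 K.
T = 20.3 + 86.73 = 107.0 °C.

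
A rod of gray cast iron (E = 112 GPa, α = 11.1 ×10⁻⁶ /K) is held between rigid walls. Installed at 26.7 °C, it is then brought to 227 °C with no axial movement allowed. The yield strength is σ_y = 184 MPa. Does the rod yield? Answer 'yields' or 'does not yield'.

ΔT = 200.3 K. Constrained thermal stress σ = E·α·ΔT = 112.0×10³ MPa × 11.1×10⁻⁶ × 200.3 = 249 MPa (compressive).
Compare to σ_y = 184 MPa: σ ≥ σ_y, so it yields.

yields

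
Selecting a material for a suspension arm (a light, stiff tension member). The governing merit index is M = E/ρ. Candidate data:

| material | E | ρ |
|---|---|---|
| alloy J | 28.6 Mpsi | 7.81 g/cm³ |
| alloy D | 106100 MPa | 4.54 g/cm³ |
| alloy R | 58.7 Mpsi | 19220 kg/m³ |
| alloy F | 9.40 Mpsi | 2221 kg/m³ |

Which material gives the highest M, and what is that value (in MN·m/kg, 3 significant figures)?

In SI units:
  alloy J: E = 197.2 GPa, ρ = 7810 kg/m³
  alloy D: E = 106.1 GPa, ρ = 4540 kg/m³
  alloy R: E = 404.7 GPa, ρ = 19220 kg/m³
  alloy F: E = 64.81 GPa, ρ = 2221 kg/m³
  alloy F: M = 29.2 MN·m/kg
  alloy J: M = 25.2 MN·m/kg
  alloy D: M = 23.4 MN·m/kg
  alloy R: M = 21.1 MN·m/kg
Alloy F ranks first.

alloy F, M = 29.2 MN·m/kg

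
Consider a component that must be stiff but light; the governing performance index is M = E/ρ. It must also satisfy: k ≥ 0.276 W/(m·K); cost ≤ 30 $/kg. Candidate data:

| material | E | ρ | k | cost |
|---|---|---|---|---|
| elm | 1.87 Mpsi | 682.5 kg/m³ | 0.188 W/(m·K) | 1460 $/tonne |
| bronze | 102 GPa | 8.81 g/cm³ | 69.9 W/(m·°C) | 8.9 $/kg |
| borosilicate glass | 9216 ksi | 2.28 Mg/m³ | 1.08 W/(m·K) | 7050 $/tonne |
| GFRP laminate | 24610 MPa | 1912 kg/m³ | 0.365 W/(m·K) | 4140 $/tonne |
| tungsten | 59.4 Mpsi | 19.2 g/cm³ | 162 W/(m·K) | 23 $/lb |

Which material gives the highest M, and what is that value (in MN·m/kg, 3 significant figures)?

borosilicate glass, M = 27.9 MN·m/kg

Screen on constraints: k ≥ 0.276 W/(m·K); cost ≤ 30 $/kg. Survivors: bronze, borosilicate glass, GFRP laminate.
In SI units:
  bronze: E = 102.0 GPa, ρ = 8810 kg/m³
  borosilicate glass: E = 63.54 GPa, ρ = 2280 kg/m³
  GFRP laminate: E = 24.61 GPa, ρ = 1912 kg/m³
  borosilicate glass: M = 27.9 MN·m/kg
  GFRP laminate: M = 12.9 MN·m/kg
  bronze: M = 11.6 MN·m/kg
Borosilicate glass has the largest M.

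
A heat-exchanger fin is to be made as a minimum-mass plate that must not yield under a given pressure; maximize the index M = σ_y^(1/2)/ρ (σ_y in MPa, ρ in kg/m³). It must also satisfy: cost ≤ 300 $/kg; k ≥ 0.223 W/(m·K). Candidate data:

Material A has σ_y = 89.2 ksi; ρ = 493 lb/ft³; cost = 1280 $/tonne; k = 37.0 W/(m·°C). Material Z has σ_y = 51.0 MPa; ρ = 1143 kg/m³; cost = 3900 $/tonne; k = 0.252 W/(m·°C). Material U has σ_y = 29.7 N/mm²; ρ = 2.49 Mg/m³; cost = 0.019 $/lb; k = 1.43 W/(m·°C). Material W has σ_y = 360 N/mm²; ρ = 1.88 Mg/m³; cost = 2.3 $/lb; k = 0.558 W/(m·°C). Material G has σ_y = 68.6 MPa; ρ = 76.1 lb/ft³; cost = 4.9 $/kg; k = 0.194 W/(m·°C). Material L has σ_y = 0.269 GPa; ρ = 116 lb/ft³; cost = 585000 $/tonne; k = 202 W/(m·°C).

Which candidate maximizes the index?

Screen on constraints: cost ≤ 300 $/kg; k ≥ 0.223 W/(m·K). Survivors: material A, material Z, material U, material W.
After converting to SI:
  material A: σ_y = 615.0 MPa, ρ = 7897 kg/m³
  material Z: σ_y = 51.00 MPa, ρ = 1143 kg/m³
  material U: σ_y = 29.70 MPa, ρ = 2490 kg/m³
  material W: σ_y = 360.0 MPa, ρ = 1880 kg/m³
  material W: M = 10.1×10⁻³
  material Z: M = 6.25×10⁻³
  material A: M = 3.14×10⁻³
  material U: M = 2.19×10⁻³
The maximum is for material W.

material W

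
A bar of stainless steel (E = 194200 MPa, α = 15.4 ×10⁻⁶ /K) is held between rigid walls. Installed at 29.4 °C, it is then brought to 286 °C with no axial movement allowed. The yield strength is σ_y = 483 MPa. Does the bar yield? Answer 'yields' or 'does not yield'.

yields

E = 194200 MPa = 194.2 GPa.
ΔT = 256.6 K. Constrained thermal stress σ = E·α·ΔT = 194.2×10³ MPa × 15.4×10⁻⁶ × 256.6 = 767 MPa (compressive).
Compare to σ_y = 483 MPa: σ ≥ σ_y, so it yields.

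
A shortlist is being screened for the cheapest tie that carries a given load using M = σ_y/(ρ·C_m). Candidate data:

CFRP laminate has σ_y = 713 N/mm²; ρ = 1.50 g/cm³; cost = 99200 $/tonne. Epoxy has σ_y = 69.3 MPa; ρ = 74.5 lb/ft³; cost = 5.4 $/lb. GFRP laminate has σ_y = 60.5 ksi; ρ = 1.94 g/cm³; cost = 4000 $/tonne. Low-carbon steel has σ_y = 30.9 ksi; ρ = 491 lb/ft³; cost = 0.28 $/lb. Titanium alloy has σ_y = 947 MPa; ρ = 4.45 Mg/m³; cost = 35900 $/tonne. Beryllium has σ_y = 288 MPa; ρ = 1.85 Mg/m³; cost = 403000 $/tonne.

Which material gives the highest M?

In SI units:
  CFRP laminate: σ_y = 713.0 MPa, ρ = 1500 kg/m³, cost = 99.20 $/kg
  epoxy: σ_y = 69.30 MPa, ρ = 1193 kg/m³, cost = 11.90 $/kg
  GFRP laminate: σ_y = 417.1 MPa, ρ = 1940 kg/m³, cost = 4.000 $/kg
  low-carbon steel: σ_y = 213.0 MPa, ρ = 7865 kg/m³, cost = 0.6173 $/kg
  titanium alloy: σ_y = 947.0 MPa, ρ = 4450 kg/m³, cost = 35.90 $/kg
  beryllium: σ_y = 288.0 MPa, ρ = 1850 kg/m³, cost = 403.0 $/kg
  GFRP laminate: M = 53.8 kN·m per $
  low-carbon steel: M = 43.9 kN·m per $
  titanium alloy: M = 5.93 kN·m per $
  epoxy: M = 4.88 kN·m per $
  CFRP laminate: M = 4.79 kN·m per $
  beryllium: M = 0.386 kN·m per $
The maximum is for GFRP laminate.

GFRP laminate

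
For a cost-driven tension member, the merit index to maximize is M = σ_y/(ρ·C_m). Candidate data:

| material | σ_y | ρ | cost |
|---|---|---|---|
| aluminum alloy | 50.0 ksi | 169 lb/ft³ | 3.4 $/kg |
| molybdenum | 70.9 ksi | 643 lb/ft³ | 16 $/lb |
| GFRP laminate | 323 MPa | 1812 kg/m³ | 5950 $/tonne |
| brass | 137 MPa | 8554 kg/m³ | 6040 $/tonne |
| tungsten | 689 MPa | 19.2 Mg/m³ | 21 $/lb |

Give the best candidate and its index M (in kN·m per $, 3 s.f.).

aluminum alloy, M = 37.5 kN·m per $

In SI units:
  aluminum alloy: σ_y = 344.7 MPa, ρ = 2707 kg/m³, cost = 3.400 $/kg
  molybdenum: σ_y = 488.8 MPa, ρ = 10300 kg/m³, cost = 35.27 $/kg
  GFRP laminate: σ_y = 323.0 MPa, ρ = 1812 kg/m³, cost = 5.950 $/kg
  brass: σ_y = 137.0 MPa, ρ = 8554 kg/m³, cost = 6.040 $/kg
  tungsten: σ_y = 689.0 MPa, ρ = 19200 kg/m³, cost = 46.30 $/kg
  aluminum alloy: M = 37.5 kN·m per $
  GFRP laminate: M = 30.0 kN·m per $
  brass: M = 2.65 kN·m per $
  molybdenum: M = 1.35 kN·m per $
  tungsten: M = 0.775 kN·m per $
Highest index: aluminum alloy.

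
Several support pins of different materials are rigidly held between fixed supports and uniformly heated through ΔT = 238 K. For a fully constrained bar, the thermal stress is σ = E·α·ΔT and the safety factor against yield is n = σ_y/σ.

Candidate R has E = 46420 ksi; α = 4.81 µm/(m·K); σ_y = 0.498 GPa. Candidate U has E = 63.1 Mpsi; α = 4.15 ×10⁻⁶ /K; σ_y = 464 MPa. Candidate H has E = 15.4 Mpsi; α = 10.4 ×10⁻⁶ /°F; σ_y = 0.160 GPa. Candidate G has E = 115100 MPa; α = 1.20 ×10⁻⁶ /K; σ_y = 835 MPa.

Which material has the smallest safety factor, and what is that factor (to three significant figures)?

With everything in SI (GPa, ×10⁻⁶/K, MPa):
  candidate R: E = 320.1, α = 4.81, σ_y = 498.0 → σ = 366 MPa, n = 1.36
  candidate U: E = 435.1, α = 4.15, σ_y = 464.0 → σ = 430 MPa, n = 1.08
  candidate H: E = 106.2, α = 18.7, σ_y = 160.0 → σ = 473 MPa, n = 0.338
  candidate G: E = 115.1, α = 1.20, σ_y = 835.0 → σ = 32.9 MPa, n = 25.4
Smallest n: candidate H with n = 0.338.

candidate H, n = 0.338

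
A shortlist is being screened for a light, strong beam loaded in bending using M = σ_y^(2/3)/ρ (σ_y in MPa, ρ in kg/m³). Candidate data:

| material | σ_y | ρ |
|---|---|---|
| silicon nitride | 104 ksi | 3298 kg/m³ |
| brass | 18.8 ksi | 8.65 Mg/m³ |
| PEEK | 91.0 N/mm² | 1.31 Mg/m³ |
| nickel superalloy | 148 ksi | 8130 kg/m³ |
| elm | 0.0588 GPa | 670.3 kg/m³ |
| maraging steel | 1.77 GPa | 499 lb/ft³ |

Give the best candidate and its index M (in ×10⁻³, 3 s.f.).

silicon nitride, M = 24.3×10⁻³

After converting to SI:
  silicon nitride: σ_y = 717.1 MPa, ρ = 3298 kg/m³
  brass: σ_y = 129.6 MPa, ρ = 8650 kg/m³
  PEEK: σ_y = 91.00 MPa, ρ = 1310 kg/m³
  nickel superalloy: σ_y = 1020 MPa, ρ = 8130 kg/m³
  elm: σ_y = 58.80 MPa, ρ = 670.3 kg/m³
  maraging steel: σ_y = 1770 MPa, ρ = 7993 kg/m³
  silicon nitride: M = 24.3×10⁻³
  elm: M = 22.6×10⁻³
  maraging steel: M = 18.3×10⁻³
  PEEK: M = 15.4×10⁻³
  nickel superalloy: M = 12.5×10⁻³
  brass: M = 2.96×10⁻³
The maximum is for silicon nitride.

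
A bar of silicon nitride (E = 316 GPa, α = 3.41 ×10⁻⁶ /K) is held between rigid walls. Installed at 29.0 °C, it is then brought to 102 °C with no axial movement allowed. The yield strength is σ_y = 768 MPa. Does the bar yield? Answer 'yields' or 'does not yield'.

does not yield

ΔT = 73.00 K. Constrained thermal stress σ = E·α·ΔT = 316.0×10³ MPa × 3.41×10⁻⁶ × 73.00 = 78.7 MPa (compressive).
Compare to σ_y = 768 MPa: σ < σ_y, so it does not yield.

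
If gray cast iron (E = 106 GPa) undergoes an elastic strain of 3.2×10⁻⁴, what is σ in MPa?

σ = E·ε = 106000 MPa × 3.2×10⁻⁴ = 33.9 MPa.

33.9 MPa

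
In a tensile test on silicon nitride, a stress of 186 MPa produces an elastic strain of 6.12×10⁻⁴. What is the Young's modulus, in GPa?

E = σ/ε = 186 MPa / 6.12×10⁻⁴ = 303900 MPa = 304 GPa.

304 GPa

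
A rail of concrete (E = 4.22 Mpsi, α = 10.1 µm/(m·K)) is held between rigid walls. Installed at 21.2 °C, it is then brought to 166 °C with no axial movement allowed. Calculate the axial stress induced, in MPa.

42.6 MPa

E = 4.22 Mpsi = 29.10 GPa.
ΔT = 144.8 K. Constrained thermal stress σ = E·α·ΔT = 29.10×10³ MPa × 10.1×10⁻⁶ × 144.8 = 42.6 MPa (compressive).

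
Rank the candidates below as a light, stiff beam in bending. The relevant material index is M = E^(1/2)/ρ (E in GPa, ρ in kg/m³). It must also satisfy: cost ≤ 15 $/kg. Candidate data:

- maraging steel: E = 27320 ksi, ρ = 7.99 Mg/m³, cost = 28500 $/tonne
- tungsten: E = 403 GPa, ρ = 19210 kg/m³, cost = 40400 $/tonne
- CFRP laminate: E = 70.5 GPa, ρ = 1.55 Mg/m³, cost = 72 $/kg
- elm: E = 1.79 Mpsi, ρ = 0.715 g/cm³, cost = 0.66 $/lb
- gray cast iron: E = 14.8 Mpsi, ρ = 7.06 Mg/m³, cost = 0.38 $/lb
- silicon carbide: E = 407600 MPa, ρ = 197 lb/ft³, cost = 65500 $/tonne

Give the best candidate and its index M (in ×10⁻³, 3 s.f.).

elm, M = 4.91×10⁻³

Screen on constraints: cost ≤ 15 $/kg. Survivors: elm, gray cast iron.
Convert each candidate to consistent units, then evaluate M:
  elm: E = 12.34 GPa, ρ = 715.0 kg/m³
  gray cast iron: E = 102.0 GPa, ρ = 7060 kg/m³
  elm: M = 4.91×10⁻³
  gray cast iron: M = 1.43×10⁻³
The maximum is for elm.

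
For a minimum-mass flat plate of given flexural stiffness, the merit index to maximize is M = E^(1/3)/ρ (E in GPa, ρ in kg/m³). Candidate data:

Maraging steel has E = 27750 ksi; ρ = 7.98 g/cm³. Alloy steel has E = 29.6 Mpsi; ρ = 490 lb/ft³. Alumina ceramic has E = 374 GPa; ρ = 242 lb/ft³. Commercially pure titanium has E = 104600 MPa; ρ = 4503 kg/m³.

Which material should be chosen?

Convert each candidate to consistent units, then evaluate M:
  maraging steel: E = 191.3 GPa, ρ = 7980 kg/m³
  alloy steel: E = 204.1 GPa, ρ = 7849 kg/m³
  alumina ceramic: E = 374.0 GPa, ρ = 3876 kg/m³
  commercially pure titanium: E = 104.6 GPa, ρ = 4503 kg/m³
  alumina ceramic: M = 1.86×10⁻³
  commercially pure titanium: M = 1.05×10⁻³
  alloy steel: M = 0.750×10⁻³
  maraging steel: M = 0.722×10⁻³
Highest index: alumina ceramic.

alumina ceramic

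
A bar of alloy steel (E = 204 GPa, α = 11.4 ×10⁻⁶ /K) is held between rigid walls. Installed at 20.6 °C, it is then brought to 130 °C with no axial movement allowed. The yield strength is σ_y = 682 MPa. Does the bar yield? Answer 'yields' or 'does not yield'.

ΔT = 109.4 K. Constrained thermal stress σ = E·α·ΔT = 204.0×10³ MPa × 11.4×10⁻⁶ × 109.4 = 254 MPa (compressive).
Compare to σ_y = 682 MPa: σ < σ_y, so it does not yield.

does not yield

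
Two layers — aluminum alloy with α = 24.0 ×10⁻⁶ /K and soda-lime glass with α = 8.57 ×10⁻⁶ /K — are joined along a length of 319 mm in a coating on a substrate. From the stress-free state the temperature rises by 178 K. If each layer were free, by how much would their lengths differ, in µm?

876 µm

Δα = |24.0 − 8.57|×10⁻⁶/K = 15.4×10⁻⁶/K.
ΔL_mismatch = Δα·L·ΔT = 15.4×10⁻⁶ × 319.0 mm × 178.0 K = 876 µm.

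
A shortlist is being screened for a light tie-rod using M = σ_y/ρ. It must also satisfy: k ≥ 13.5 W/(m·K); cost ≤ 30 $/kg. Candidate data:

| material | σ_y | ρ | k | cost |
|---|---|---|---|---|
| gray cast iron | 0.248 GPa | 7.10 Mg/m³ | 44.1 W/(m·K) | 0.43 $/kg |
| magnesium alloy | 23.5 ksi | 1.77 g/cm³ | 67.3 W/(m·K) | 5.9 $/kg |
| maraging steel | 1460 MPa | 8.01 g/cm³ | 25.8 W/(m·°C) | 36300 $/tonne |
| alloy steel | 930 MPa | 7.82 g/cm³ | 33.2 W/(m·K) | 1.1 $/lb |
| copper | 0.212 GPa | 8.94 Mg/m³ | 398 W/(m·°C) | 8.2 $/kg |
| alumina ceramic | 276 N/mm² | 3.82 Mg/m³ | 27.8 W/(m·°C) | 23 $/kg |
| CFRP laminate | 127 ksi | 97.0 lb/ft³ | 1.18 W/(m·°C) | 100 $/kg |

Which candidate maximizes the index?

Screen on constraints: k ≥ 13.5 W/(m·K); cost ≤ 30 $/kg. Survivors: gray cast iron, magnesium alloy, alloy steel, copper, alumina ceramic.
Normalizing units and computing the index:
  gray cast iron: σ_y = 248.0 MPa, ρ = 7100 kg/m³
  magnesium alloy: σ_y = 162.0 MPa, ρ = 1770 kg/m³
  alloy steel: σ_y = 930.0 MPa, ρ = 7820 kg/m³
  copper: σ_y = 212.0 MPa, ρ = 8940 kg/m³
  alumina ceramic: σ_y = 276.0 MPa, ρ = 3820 kg/m³
  alloy steel: M = 119 kN·m/kg
  magnesium alloy: M = 91.5 kN·m/kg
  alumina ceramic: M = 72.3 kN·m/kg
  gray cast iron: M = 34.9 kN·m/kg
  copper: M = 23.7 kN·m/kg
Highest index: alloy steel.

alloy steel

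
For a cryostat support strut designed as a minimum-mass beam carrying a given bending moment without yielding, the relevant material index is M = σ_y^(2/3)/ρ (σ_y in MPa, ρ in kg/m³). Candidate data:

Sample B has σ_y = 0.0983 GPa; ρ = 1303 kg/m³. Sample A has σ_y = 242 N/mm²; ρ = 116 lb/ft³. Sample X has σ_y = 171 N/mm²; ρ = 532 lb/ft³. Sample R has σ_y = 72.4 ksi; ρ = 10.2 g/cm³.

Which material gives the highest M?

In SI units:
  sample B: σ_y = 98.30 MPa, ρ = 1303 kg/m³
  sample A: σ_y = 242.0 MPa, ρ = 1858 kg/m³
  sample X: σ_y = 171.0 MPa, ρ = 8522 kg/m³
  sample R: σ_y = 499.2 MPa, ρ = 10200 kg/m³
  sample A: M = 20.9×10⁻³
  sample B: M = 16.3×10⁻³
  sample R: M = 6.17×10⁻³
  sample X: M = 3.62×10⁻³
The maximum is for sample A.

sample A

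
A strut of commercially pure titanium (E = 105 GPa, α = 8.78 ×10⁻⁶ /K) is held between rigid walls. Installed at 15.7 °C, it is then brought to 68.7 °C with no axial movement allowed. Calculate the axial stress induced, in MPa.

48.9 MPa

ΔT = 53.00 K. Constrained thermal stress σ = E·α·ΔT = 105.0×10³ MPa × 8.78×10⁻⁶ × 53.00 = 48.9 MPa (compressive).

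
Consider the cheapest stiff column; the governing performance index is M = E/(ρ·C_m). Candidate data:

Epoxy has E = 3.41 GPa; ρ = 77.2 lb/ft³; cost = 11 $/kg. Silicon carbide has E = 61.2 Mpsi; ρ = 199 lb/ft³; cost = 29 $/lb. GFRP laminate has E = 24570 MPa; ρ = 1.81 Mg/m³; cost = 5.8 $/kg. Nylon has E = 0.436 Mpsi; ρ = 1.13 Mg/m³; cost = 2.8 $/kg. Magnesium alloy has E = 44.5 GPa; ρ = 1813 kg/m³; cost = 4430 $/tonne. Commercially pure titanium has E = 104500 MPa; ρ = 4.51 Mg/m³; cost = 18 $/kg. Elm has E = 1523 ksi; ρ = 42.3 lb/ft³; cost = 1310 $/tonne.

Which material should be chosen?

elm

Putting every candidate on a common basis:
  epoxy: E = 3.410 GPa, ρ = 1237 kg/m³, cost = 11.00 $/kg
  silicon carbide: E = 422.0 GPa, ρ = 3188 kg/m³, cost = 63.93 $/kg
  GFRP laminate: E = 24.57 GPa, ρ = 1810 kg/m³, cost = 5.800 $/kg
  nylon: E = 3.006 GPa, ρ = 1130 kg/m³, cost = 2.800 $/kg
  magnesium alloy: E = 44.50 GPa, ρ = 1813 kg/m³, cost = 4.430 $/kg
  commercially pure titanium: E = 104.5 GPa, ρ = 4510 kg/m³, cost = 18.00 $/kg
  elm: E = 10.50 GPa, ρ = 677.6 kg/m³, cost = 1.310 $/kg
  elm: M = 11.8 MN·m per $
  magnesium alloy: M = 5.54 MN·m per $
  GFRP laminate: M = 2.34 MN·m per $
  silicon carbide: M = 2.07 MN·m per $
  commercially pure titanium: M = 1.29 MN·m per $
  nylon: M = 0.950 MN·m per $
  epoxy: M = 0.251 MN·m per $
Elm ranks first.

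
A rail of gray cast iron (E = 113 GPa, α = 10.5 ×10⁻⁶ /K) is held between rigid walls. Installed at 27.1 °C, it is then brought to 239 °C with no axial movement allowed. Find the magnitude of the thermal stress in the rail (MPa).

251 MPa

ΔT = 211.9 K. Constrained thermal stress σ = E·α·ΔT = 113.0×10³ MPa × 10.5×10⁻⁶ × 211.9 = 251 MPa (compressive).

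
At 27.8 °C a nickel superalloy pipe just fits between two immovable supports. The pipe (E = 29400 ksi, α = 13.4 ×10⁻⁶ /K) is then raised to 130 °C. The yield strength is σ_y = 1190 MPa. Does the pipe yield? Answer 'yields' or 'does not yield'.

does not yield

E = 29400 ksi = 202.7 GPa.
ΔT = 102.2 K. Constrained thermal stress σ = E·α·ΔT = 202.7×10³ MPa × 13.4×10⁻⁶ × 102.2 = 278 MPa (compressive).
Compare to σ_y = 1190 MPa: σ < σ_y, so it does not yield.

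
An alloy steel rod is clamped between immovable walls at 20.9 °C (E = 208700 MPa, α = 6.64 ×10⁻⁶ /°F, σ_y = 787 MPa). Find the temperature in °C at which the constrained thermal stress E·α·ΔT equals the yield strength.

E = 208700 MPa = 208.7 GPa.
α = 6.64×10⁻⁶/°F × 9/5 = 12.0×10⁻⁶/K.
E·α·ΔT = 787.0 MPa ⇒ ΔT = 787.0 / (208.7×10³ × 12.0×10⁻⁶) = 315.5 K.
T = 20.9 + 315.5 = 336.4 °C.

336 °C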